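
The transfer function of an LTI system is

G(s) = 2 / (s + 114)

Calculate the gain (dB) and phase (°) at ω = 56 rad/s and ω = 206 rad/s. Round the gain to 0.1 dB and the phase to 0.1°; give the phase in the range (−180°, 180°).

ω = 56: -36.1 dB, -26.2°; ω = 206: -41.4 dB, -61.0°

At s = jω = j56:
pole (s+114): 114 + j56 → |·| = √(114²+56²) = √16132 ≈ 127.01, ∠ = arctan(56/114) ≈ 26.16°
|G| = 2 / 127.01 ≈ 0.015747
Gain = 20 log₁₀(0.015747) ≈ -36.06 dB
∠G = 0.00° − 26.16° = -26.16°

At s = jω = j206:
pole (s+114): 114 + j206 → |·| = √(114²+206²) = √55432 ≈ 235.44, ∠ = arctan(206/114) ≈ 61.04°
|G| = 2 / 235.44 ≈ 0.0084947
Gain = 20 log₁₀(0.0084947) ≈ -41.42 dB
∠G = 0.00° − 61.04° = -61.04°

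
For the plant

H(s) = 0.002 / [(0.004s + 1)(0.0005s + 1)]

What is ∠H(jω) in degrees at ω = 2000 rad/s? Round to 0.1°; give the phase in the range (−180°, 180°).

At ω = 2000 rad/s:
pole (1 + j2000·0.004) = 1 + j8 → |·| ≈ 8.0623, ∠ ≈ 82.87°
pole (1 + j2000·0.0005) = 1 + j1 → |·| ≈ 1.4142, ∠ ≈ 45.00°
∠H = (0°) − (82.87° + 45.00°) = -127.87°

-127.9°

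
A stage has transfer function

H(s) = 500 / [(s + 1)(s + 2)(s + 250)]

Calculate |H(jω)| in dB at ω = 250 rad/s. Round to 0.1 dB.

At s = jω = j250:
pole (s+1): 1 + j250 → |·| = √(1²+250²) = √62501 ≈ 250, ∠ = arctan(250/1) ≈ 89.77°
pole (s+2): 2 + j250 → |·| = √(2²+250²) = √62504 ≈ 250.01, ∠ = arctan(250/2) ≈ 89.54°
pole (s+250): 250 + j250 → |·| = √(250²+250²) = √125000 ≈ 353.55, ∠ = arctan(250/250) ≈ 45.00°
|H| = 500 / 2.2098e+07 ≈ 2.2626e-05
Gain = 20 log₁₀(2.2626e-05) ≈ -92.91 dB

-92.9 dB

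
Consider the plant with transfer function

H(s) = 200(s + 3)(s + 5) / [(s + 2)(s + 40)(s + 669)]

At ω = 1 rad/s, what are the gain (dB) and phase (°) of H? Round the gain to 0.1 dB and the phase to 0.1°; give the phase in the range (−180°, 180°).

-25.4 dB, 1.7°

At s = jω = j1:
zero (s+3): 3 + j1 → |·| = √(3²+1²) = √10 ≈ 3.1623, ∠ = arctan(1/3) ≈ 18.43°
zero (s+5): 5 + j1 → |·| = √(5²+1²) = √26 ≈ 5.099, ∠ = arctan(1/5) ≈ 11.31°
pole (s+2): 2 + j1 → |·| = √(2²+1²) = √5 ≈ 2.2361, ∠ = arctan(1/2) ≈ 26.57°
pole (s+40): 40 + j1 → |·| = √(40²+1²) = √1601 ≈ 40.012, ∠ = arctan(1/40) ≈ 1.43°
pole (s+669): 669 + j1 → |·| = √(669²+1²) = √447562 ≈ 669, ∠ = arctan(1/669) ≈ 0.09°
|H| = 200 · 16.125 / 59856 ≈ 0.053879
Gain = 20 log₁₀(0.053879) ≈ -25.37 dB
∠H = 29.74° − 28.09° = 1.65°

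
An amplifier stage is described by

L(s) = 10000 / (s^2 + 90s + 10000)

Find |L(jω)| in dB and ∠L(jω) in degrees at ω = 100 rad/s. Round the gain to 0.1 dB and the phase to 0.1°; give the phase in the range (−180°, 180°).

At s = jω = j100:
quadratic: (j100)² + 90·j100 + 10000 = 0 + j9000 → |·| ≈ 9000, ∠ ≈ 90.00°
|L| = 10000 / 9000 ≈ 1.1111
Gain = 20 log₁₀(1.1111) ≈ 0.92 dB
∠L = 0.00° − 90.00° = -90.00°

0.9 dB, -90.0°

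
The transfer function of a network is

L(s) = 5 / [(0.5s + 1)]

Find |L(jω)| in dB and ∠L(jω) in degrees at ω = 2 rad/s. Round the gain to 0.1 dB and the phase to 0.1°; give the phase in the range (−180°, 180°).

At ω = 2 rad/s:
pole (1 + j2·0.5) = 1 + j1 → |·| ≈ 1.4142, ∠ ≈ 45.00°
|L| = 5 · 1 / (1.4142) ≈ 3.5356
Gain = 20 log₁₀(3.5356) ≈ 10.97 dB
∠L = (0°) − (45.00°) = -45.00°

11.0 dB, -45.0°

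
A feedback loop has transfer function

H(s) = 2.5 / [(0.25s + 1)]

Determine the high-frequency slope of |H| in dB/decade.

-20 dB/decade

Each pole contributes −20 dB/decade at high frequency; each zero contributes +20 dB/decade.
Net: 0 zero(s) − 1 pole(s) → -20 dB/decade.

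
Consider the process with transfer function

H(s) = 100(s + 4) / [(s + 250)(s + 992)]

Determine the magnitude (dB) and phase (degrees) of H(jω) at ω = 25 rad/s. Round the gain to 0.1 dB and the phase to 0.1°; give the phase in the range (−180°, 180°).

-39.9 dB, 73.8°

At s = jω = j25:
zero (s+4): 4 + j25 → |·| = √(4²+25²) = √641 ≈ 25.318, ∠ = arctan(25/4) ≈ 80.91°
pole (s+250): 250 + j25 → |·| = √(250²+25²) = √63125 ≈ 251.25, ∠ = arctan(25/250) ≈ 5.71°
pole (s+992): 992 + j25 → |·| = √(992²+25²) = √984689 ≈ 992.31, ∠ = arctan(25/992) ≈ 1.44°
|H| = 100 · 25.318 / 2.4932e+05 ≈ 0.010155
Gain = 20 log₁₀(0.010155) ≈ -39.87 dB
∠H = 80.91° − 7.15° = 73.76°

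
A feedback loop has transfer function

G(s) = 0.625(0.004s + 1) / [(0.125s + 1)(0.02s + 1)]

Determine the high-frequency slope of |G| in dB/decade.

-20 dB/decade

Each pole contributes −20 dB/decade at high frequency; each zero contributes +20 dB/decade.
Net: 1 zero(s) − 2 pole(s) → -20 dB/decade.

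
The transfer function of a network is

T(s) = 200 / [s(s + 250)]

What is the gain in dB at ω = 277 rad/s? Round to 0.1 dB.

At s = jω = j277:
pole (s+250): 250 + j277 → |·| = √(250²+277²) = √139229 ≈ 373.13, ∠ = arctan(277/250) ≈ 47.93°
pole at origin: |s| = 277, ∠ = 90.00° (in denominator)
|T| = 200 / 1.0336e+05 ≈ 0.001935
Gain = 20 log₁₀(0.001935) ≈ -54.27 dB

-54.3 dB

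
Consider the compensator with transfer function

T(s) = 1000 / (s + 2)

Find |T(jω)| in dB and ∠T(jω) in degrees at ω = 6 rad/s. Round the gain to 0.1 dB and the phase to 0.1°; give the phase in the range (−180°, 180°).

At s = jω = j6:
pole (s+2): 2 + j6 → |·| = √(2²+6²) = √40 ≈ 6.3246, ∠ = arctan(6/2) ≈ 71.57°
|T| = 1000 / 6.3246 ≈ 158.11
Gain = 20 log₁₀(158.11) ≈ 43.98 dB
∠T = 0.00° − 71.57° = -71.57°

44.0 dB, -71.6°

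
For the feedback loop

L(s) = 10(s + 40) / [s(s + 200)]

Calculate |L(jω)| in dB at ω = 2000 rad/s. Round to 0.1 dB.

-46.1 dB

At s = jω = j2000:
zero (s+40): 40 + j2000 → |·| = √(40²+2000²) = √4001600 ≈ 2000.4, ∠ = arctan(2000/40) ≈ 88.85°
pole (s+200): 200 + j2000 → |·| = √(200²+2000²) = √4040000 ≈ 2010, ∠ = arctan(2000/200) ≈ 84.29°
pole at origin: |s| = 2000, ∠ = 90.00° (in denominator)
|L| = 10 · 2000.4 / 4.02e+06 ≈ 0.0049761
Gain = 20 log₁₀(0.0049761) ≈ -46.06 dB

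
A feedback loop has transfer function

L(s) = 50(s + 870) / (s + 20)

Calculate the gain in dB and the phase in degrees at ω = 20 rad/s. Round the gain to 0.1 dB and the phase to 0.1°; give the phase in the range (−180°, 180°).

At s = jω = j20:
zero (s+870): 870 + j20 → |·| = √(870²+20²) = √757300 ≈ 870.23, ∠ = arctan(20/870) ≈ 1.32°
pole (s+20): 20 + j20 → |·| = √(20²+20²) = √800 ≈ 28.284, ∠ = arctan(20/20) ≈ 45.00°
|L| = 50 · 870.23 / 28.284 ≈ 1538.4
Gain = 20 log₁₀(1538.4) ≈ 63.74 dB
∠L = 1.32° − 45.00° = -43.68°

63.7 dB, -43.7°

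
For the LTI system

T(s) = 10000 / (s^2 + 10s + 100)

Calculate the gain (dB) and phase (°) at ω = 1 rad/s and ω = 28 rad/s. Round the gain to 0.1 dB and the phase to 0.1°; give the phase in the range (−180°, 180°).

At s = jω = j1:
quadratic: (j1)² + 10·j1 + 100 = 99 + j10 → |·| ≈ 99.504, ∠ ≈ 5.77°
|T| = 10000 / 99.504 ≈ 100.5
Gain = 20 log₁₀(100.5) ≈ 40.04 dB
∠T = 0.00° − 5.77° = -5.77°

At s = jω = j28:
quadratic: (j28)² + 10·j28 + 100 = -684 + j280 → |·| ≈ 739.09, ∠ ≈ 157.74°
|T| = 10000 / 739.09 ≈ 13.53
Gain = 20 log₁₀(13.53) ≈ 22.63 dB
∠T = 0.00° − 157.74° = -157.74°

ω = 1: 40.0 dB, -5.8°; ω = 28: 22.6 dB, -157.7°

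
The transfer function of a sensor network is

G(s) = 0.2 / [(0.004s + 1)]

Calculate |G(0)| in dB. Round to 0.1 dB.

-14.0 dB

G(0) = 0.2 · 1 / 1 = 0.2
20 log₁₀(0.2) ≈ -13.98 dB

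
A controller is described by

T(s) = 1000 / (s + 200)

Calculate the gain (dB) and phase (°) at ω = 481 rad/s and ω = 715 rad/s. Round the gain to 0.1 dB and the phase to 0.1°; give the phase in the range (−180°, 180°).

ω = 481: 5.7 dB, -67.4°; ω = 715: 2.6 dB, -74.4°

Substitute s = j481:
Numerator: 1000 = 1000 + j0
Denominator: (j481) + 200 = 200 + j481
|N| = √(1000² + 0²) ≈ 1000, ∠N ≈ 0.00°
|D| = √(200² + 481²) ≈ 520.92, ∠D ≈ 67.42°
|T| = 1000 / 520.92 ≈ 1.9197
Gain = 20 log₁₀(1.9197) ≈ 5.66 dB
∠T = 0.00° − 67.42° = -67.42°

Substitute s = j715:
Numerator: 1000 = 1000 + j0
Denominator: (j715) + 200 = 200 + j715
|N| = √(1000² + 0²) ≈ 1000, ∠N ≈ 0.00°
|D| = √(200² + 715²) ≈ 742.45, ∠D ≈ 74.37°
|T| = 1000 / 742.45 ≈ 1.3469
Gain = 20 log₁₀(1.3469) ≈ 2.59 dB
∠T = 0.00° − 74.37° = -74.37°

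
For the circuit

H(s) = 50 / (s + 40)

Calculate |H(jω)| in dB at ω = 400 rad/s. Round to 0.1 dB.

-18.1 dB

Substitute s = j400:
Numerator: 50 = 50 + j0
Denominator: (j400) + 40 = 40 + j400
|N| = √(50² + 0²) ≈ 50, ∠N ≈ 0.00°
|D| = √(40² + 400²) ≈ 402, ∠D ≈ 84.29°
|H| = 50 / 402 ≈ 0.12438
Gain = 20 log₁₀(0.12438) ≈ -18.10 dB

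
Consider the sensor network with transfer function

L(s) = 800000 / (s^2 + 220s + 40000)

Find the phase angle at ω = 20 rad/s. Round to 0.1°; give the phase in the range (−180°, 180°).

At s = jω = j20:
quadratic: (j20)² + 220·j20 + 40000 = 39600 + j4400 → |·| ≈ 39844, ∠ ≈ 6.34°
∠L = 0.00° − 6.34° = -6.34°

-6.3°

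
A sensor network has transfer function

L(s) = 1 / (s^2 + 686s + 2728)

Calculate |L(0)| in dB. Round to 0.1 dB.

-68.7 dB

L(0) = 1 / 2728 ≈ 0.00036657
20 log₁₀(0.00036657) ≈ -68.72 dB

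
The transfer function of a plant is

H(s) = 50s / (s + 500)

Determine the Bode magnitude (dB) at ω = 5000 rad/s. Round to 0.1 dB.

33.9 dB

At s = jω = j5000:
zero at origin: s = j5000 → |·| = 5000, ∠ = 90.00°
pole (s+500): 500 + j5000 → |·| = √(500²+5000²) = √25250000 ≈ 5024.9, ∠ = arctan(5000/500) ≈ 84.29°
|H| = 50 · 5000 / 5024.9 ≈ 49.752
Gain = 20 log₁₀(49.752) ≈ 33.94 dB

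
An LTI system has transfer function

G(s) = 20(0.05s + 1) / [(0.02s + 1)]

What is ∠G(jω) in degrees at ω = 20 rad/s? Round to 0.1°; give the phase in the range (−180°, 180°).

23.2°

At ω = 20 rad/s:
zero (1 + j20·0.05) = 1 + j1 → |·| ≈ 1.4142, ∠ ≈ 45.00°
pole (1 + j20·0.02) = 1 + j0.4 → |·| ≈ 1.077, ∠ ≈ 21.80°
∠G = (45.00°) − (21.80°) = 23.20°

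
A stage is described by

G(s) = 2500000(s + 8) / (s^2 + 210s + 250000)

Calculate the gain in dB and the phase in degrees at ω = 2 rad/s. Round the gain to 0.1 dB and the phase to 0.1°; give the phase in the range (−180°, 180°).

At s = jω = j2:
zero (s+8): 8 + j2 → |·| = √(8²+2²) = √68 ≈ 8.2462, ∠ = arctan(2/8) ≈ 14.04°
quadratic: (j2)² + 210·j2 + 250000 = 249996 + j420 → |·| ≈ 2.5e+05, ∠ ≈ 0.10°
|G| = 2500000 · 8.2462 / 2.5e+05 ≈ 82.462
Gain = 20 log₁₀(82.462) ≈ 38.33 dB
∠G = 14.04° − 0.10° = 13.94°

38.3 dB, 13.9°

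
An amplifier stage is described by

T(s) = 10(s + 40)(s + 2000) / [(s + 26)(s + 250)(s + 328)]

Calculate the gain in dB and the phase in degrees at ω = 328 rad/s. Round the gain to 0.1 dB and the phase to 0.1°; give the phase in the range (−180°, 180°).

At s = jω = j328:
zero (s+40): 40 + j328 → |·| = √(40²+328²) = √109184 ≈ 330.43, ∠ = arctan(328/40) ≈ 83.05°
zero (s+2000): 2000 + j328 → |·| = √(2000²+328²) = √4107584 ≈ 2026.7, ∠ = arctan(328/2000) ≈ 9.31°
pole (s+26): 26 + j328 → |·| = √(26²+328²) = √108260 ≈ 329.03, ∠ = arctan(328/26) ≈ 85.47°
pole (s+250): 250 + j328 → |·| = √(250²+328²) = √170084 ≈ 412.41, ∠ = arctan(328/250) ≈ 52.69°
pole (s+328): 328 + j328 → |·| = √(328²+328²) = √215168 ≈ 463.86, ∠ = arctan(328/328) ≈ 45.00°
|T| = 10 · 6.6968e+05 / 6.2944e+07 ≈ 0.10639
Gain = 20 log₁₀(0.10639) ≈ -19.46 dB
∠T = 92.36° − 183.16° = -90.80°

-19.5 dB, -90.8°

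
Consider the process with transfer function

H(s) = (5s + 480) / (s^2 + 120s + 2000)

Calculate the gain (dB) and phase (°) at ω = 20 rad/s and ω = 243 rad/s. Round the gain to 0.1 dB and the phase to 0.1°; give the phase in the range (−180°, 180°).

ω = 20: -15.4 dB, -44.5°; ω = 243: -33.8 dB, -84.5°

Substitute s = j20:
Numerator: 5(j20) + 480 = 480 + j100
Denominator: (j20)^2 + 120(j20) + 2000 = 1600 + j2400
|N| = √(480² + 100²) ≈ 490.31, ∠N ≈ 11.77°
|D| = √(1600² + 2400²) ≈ 2884.4, ∠D ≈ 56.31°
|H| = 490.31 / 2884.4 ≈ 0.16999
Gain = 20 log₁₀(0.16999) ≈ -15.39 dB
∠H = 11.77° − 56.31° = -44.54°

Substitute s = j243:
Numerator: 5(j243) + 480 = 480 + j1215
Denominator: (j243)^2 + 120(j243) + 2000 = -57049 + j29160
|N| = √(480² + 1215²) ≈ 1306.4, ∠N ≈ 68.44°
|D| = √(57049² + 29160²) ≈ 64069, ∠D ≈ 152.93°
|H| = 1306.4 / 64069 ≈ 0.020391
Gain = 20 log₁₀(0.020391) ≈ -33.81 dB
∠H = 68.44° − 152.93° = -84.49°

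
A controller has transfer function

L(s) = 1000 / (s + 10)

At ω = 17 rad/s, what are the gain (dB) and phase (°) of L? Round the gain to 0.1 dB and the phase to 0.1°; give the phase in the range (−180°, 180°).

34.1 dB, -59.5°

Substitute s = j17:
Numerator: 1000 = 1000 + j0
Denominator: (j17) + 10 = 10 + j17
|N| = √(1000² + 0²) ≈ 1000, ∠N ≈ 0.00°
|D| = √(10² + 17²) ≈ 19.723, ∠D ≈ 59.53°
|L| = 1000 / 19.723 ≈ 50.702
Gain = 20 log₁₀(50.702) ≈ 34.10 dB
∠L = 0.00° − 59.53° = -59.53°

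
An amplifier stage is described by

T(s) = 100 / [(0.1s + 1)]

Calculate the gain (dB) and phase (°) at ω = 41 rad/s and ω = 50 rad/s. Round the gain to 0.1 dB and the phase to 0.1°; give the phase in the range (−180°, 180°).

At ω = 41 rad/s:
pole (1 + j41·0.1) = 1 + j4.1 → |·| ≈ 4.2202, ∠ ≈ 76.29°
|T| = 100 · 1 / (4.2202) ≈ 23.696
Gain = 20 log₁₀(23.696) ≈ 27.49 dB
∠T = (0°) − (76.29°) = -76.29°

At ω = 50 rad/s:
pole (1 + j50·0.1) = 1 + j5 → |·| ≈ 5.099, ∠ ≈ 78.69°
|T| = 100 · 1 / (5.099) ≈ 19.612
Gain = 20 log₁₀(19.612) ≈ 25.85 dB
∠T = (0°) − (78.69°) = -78.69°

ω = 41: 27.5 dB, -76.3°; ω = 50: 25.9 dB, -78.7°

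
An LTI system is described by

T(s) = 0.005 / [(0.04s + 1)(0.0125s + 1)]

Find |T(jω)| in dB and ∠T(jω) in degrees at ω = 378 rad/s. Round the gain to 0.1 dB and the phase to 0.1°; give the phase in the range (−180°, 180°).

At ω = 378 rad/s:
pole (1 + j378·0.04) = 1 + j15.12 → |·| ≈ 15.153, ∠ ≈ 86.22°
pole (1 + j378·0.0125) = 1 + j4.725 → |·| ≈ 4.8297, ∠ ≈ 78.05°
|T| = 0.005 · 1 / (15.153 · 4.8297) ≈ 6.8321e-05
Gain = 20 log₁₀(6.8321e-05) ≈ -83.31 dB
∠T = (0°) − (86.22° + 78.05°) = -164.27°

-83.3 dB, -164.3°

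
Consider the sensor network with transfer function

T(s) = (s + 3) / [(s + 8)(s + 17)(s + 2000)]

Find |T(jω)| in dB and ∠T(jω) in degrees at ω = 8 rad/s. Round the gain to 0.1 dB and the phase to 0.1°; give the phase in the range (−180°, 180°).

-93.9 dB, -1.0°

At s = jω = j8:
zero (s+3): 3 + j8 → |·| = √(3²+8²) = √73 ≈ 8.544, ∠ = arctan(8/3) ≈ 69.44°
pole (s+8): 8 + j8 → |·| = √(8²+8²) = √128 ≈ 11.314, ∠ = arctan(8/8) ≈ 45.00°
pole (s+17): 17 + j8 → |·| = √(17²+8²) = √353 ≈ 18.788, ∠ = arctan(8/17) ≈ 25.20°
pole (s+2000): 2000 + j8 → |·| = √(2000²+8²) = √4000064 ≈ 2000, ∠ = arctan(8/2000) ≈ 0.23°
|T| = 1 · 8.544 / 4.2513e+05 ≈ 2.0097e-05
Gain = 20 log₁₀(2.0097e-05) ≈ -93.94 dB
∠T = 69.44° − 70.43° = -0.99°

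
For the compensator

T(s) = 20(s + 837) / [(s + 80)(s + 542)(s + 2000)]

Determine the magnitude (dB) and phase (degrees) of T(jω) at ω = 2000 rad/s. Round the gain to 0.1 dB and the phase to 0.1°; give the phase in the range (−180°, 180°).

At s = jω = j2000:
zero (s+837): 837 + j2000 → |·| = √(837²+2000²) = √4700569 ≈ 2168.1, ∠ = arctan(2000/837) ≈ 67.29°
pole (s+80): 80 + j2000 → |·| = √(80²+2000²) = √4006400 ≈ 2001.6, ∠ = arctan(2000/80) ≈ 87.71°
pole (s+542): 542 + j2000 → |·| = √(542²+2000²) = √4293764 ≈ 2072.1, ∠ = arctan(2000/542) ≈ 74.84°
pole (s+2000): 2000 + j2000 → |·| = √(2000²+2000²) = √8000000 ≈ 2828.4, ∠ = arctan(2000/2000) ≈ 45.00°
|T| = 20 · 2168.1 / 1.1731e+10 ≈ 3.6964e-06
Gain = 20 log₁₀(3.6964e-06) ≈ -108.64 dB
∠T = 67.29° − 207.55° = -140.26°

-108.6 dB, -140.3°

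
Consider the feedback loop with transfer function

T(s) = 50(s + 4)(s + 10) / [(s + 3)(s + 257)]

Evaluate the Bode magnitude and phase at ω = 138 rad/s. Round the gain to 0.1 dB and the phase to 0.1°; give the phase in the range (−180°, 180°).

At s = jω = j138:
zero (s+4): 4 + j138 → |·| = √(4²+138²) = √19060 ≈ 138.06, ∠ = arctan(138/4) ≈ 88.34°
zero (s+10): 10 + j138 → |·| = √(10²+138²) = √19144 ≈ 138.36, ∠ = arctan(138/10) ≈ 85.86°
pole (s+3): 3 + j138 → |·| = √(3²+138²) = √19053 ≈ 138.03, ∠ = arctan(138/3) ≈ 88.75°
pole (s+257): 257 + j138 → |·| = √(257²+138²) = √85093 ≈ 291.71, ∠ = arctan(138/257) ≈ 28.23°
|T| = 50 · 19102 / 40265 ≈ 23.72
Gain = 20 log₁₀(23.72) ≈ 27.50 dB
∠T = 174.20° − 116.98° = 57.22°

27.5 dB, 57.2°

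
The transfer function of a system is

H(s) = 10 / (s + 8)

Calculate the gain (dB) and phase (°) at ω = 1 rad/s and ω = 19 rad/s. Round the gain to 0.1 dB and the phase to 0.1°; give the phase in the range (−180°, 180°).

Substitute s = j1:
Numerator: 10 = 10 + j0
Denominator: (j1) + 8 = 8 + j1
|N| = √(10² + 0²) ≈ 10, ∠N ≈ 0.00°
|D| = √(8² + 1²) ≈ 8.0623, ∠D ≈ 7.13°
|H| = 10 / 8.0623 ≈ 1.2403
Gain = 20 log₁₀(1.2403) ≈ 1.87 dB
∠H = 0.00° − 7.13° = -7.13°

Substitute s = j19:
Numerator: 10 = 10 + j0
Denominator: (j19) + 8 = 8 + j19
|N| = √(10² + 0²) ≈ 10, ∠N ≈ 0.00°
|D| = √(8² + 19²) ≈ 20.616, ∠D ≈ 67.17°
|H| = 10 / 20.616 ≈ 0.48506
Gain = 20 log₁₀(0.48506) ≈ -6.28 dB
∠H = 0.00° − 67.17° = -67.17°

ω = 1: 1.9 dB, -7.1°; ω = 19: -6.3 dB, -67.2°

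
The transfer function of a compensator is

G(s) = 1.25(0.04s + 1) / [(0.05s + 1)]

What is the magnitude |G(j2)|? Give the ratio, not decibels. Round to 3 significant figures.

At ω = 2 rad/s:
zero (1 + j2·0.04) = 1 + j0.08 → |·| ≈ 1.0032, ∠ ≈ 4.57°
pole (1 + j2·0.05) = 1 + j0.1 → |·| ≈ 1.005, ∠ ≈ 5.71°
|G| = 1.25 · 1.0032 / (1.005) ≈ 1.2478

1.25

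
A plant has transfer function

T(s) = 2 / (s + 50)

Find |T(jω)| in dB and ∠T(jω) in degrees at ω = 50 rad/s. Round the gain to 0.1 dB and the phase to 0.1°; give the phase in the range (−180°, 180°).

At s = jω = j50:
pole (s+50): 50 + j50 → |·| = √(50²+50²) = √5000 ≈ 70.711, ∠ = arctan(50/50) ≈ 45.00°
|T| = 2 / 70.711 ≈ 0.028284
Gain = 20 log₁₀(0.028284) ≈ -30.97 dB
∠T = 0.00° − 45.00° = -45.00°

-31.0 dB, -45.0°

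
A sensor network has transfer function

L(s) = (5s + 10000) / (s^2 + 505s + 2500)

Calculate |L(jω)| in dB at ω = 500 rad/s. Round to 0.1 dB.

Substitute s = j500:
Numerator: 5(j500) + 10000 = 10000 + j2500
Denominator: (j500)^2 + 505(j500) + 2500 = -247500 + j252500
|N| = √(10000² + 2500²) ≈ 10308, ∠N ≈ 14.04°
|D| = √(247500² + 252500²) ≈ 3.5357e+05, ∠D ≈ 134.43°
|L| = 10308 / 3.5357e+05 ≈ 0.029154
Gain = 20 log₁₀(0.029154) ≈ -30.71 dB

-30.7 dB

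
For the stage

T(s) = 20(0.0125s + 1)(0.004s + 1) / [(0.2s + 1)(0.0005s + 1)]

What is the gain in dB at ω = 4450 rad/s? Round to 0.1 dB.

At ω = 4450 rad/s:
zero (1 + j4450·0.0125) = 1 + j55.625 → |·| ≈ 55.634, ∠ ≈ 88.97°
zero (1 + j4450·0.004) = 1 + j17.8 → |·| ≈ 17.828, ∠ ≈ 86.78°
pole (1 + j4450·0.2) = 1 + j890 → |·| ≈ 890, ∠ ≈ 89.94°
pole (1 + j4450·0.0005) = 1 + j2.225 → |·| ≈ 2.4394, ∠ ≈ 65.80°
|T| = 20 · 55.634 · 17.828 / (890 · 2.4394) ≈ 9.1369
Gain = 20 log₁₀(9.1369) ≈ 19.22 dB

19.2 dB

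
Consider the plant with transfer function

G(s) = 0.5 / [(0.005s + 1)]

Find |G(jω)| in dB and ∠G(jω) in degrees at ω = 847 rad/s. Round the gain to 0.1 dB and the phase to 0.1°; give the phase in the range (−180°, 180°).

At ω = 847 rad/s:
pole (1 + j847·0.005) = 1 + j4.235 → |·| ≈ 4.3515, ∠ ≈ 76.71°
|G| = 0.5 · 1 / (4.3515) ≈ 0.1149
Gain = 20 log₁₀(0.1149) ≈ -18.79 dB
∠G = (0°) − (76.71°) = -76.71°

-18.8 dB, -76.7°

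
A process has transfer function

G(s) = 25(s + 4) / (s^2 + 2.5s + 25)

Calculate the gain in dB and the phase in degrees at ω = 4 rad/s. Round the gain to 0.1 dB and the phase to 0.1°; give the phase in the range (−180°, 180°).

At s = jω = j4:
zero (s+4): 4 + j4 → |·| = √(4²+4²) = √32 ≈ 5.6569, ∠ = arctan(4/4) ≈ 45.00°
quadratic: (j4)² + 2.5·j4 + 25 = 9 + j10 → |·| ≈ 13.454, ∠ ≈ 48.01°
|G| = 25 · 5.6569 / 13.454 ≈ 10.512
Gain = 20 log₁₀(10.512) ≈ 20.43 dB
∠G = 45.00° − 48.01° = -3.01°

20.4 dB, -3.0°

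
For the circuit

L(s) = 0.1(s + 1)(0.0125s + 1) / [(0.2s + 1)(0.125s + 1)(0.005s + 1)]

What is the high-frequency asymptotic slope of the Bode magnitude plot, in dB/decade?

Each pole contributes −20 dB/decade at high frequency; each zero contributes +20 dB/decade.
Net: 2 zero(s) − 3 pole(s) → -20 dB/decade.

-20 dB/decade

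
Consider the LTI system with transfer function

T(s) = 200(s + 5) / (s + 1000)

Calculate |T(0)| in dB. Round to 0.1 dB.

0.0 dB

T(0) = 200·5 / (1000) = 1
20 log₁₀(1) ≈ 0.00 dB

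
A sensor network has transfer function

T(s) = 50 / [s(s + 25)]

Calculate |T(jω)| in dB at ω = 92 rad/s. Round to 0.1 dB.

-44.9 dB

At s = jω = j92:
pole (s+25): 25 + j92 → |·| = √(25²+92²) = √9089 ≈ 95.336, ∠ = arctan(92/25) ≈ 74.80°
pole at origin: |s| = 92, ∠ = 90.00° (in denominator)
|T| = 50 / 8770.9 ≈ 0.0057007
Gain = 20 log₁₀(0.0057007) ≈ -44.88 dB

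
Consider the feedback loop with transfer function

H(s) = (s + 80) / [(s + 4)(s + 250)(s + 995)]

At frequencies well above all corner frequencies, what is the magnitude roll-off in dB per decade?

Each pole contributes −20 dB/decade at high frequency; each zero contributes +20 dB/decade.
Net: 1 zero(s) − 3 pole(s) → -40 dB/decade.

-40 dB/decade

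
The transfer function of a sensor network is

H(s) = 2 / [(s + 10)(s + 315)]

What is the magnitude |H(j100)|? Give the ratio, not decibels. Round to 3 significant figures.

At s = jω = j100:
pole (s+10): 10 + j100 → |·| = √(10²+100²) = √10100 ≈ 100.5, ∠ = arctan(100/10) ≈ 84.29°
pole (s+315): 315 + j100 → |·| = √(315²+100²) = √109225 ≈ 330.49, ∠ = arctan(100/315) ≈ 17.61°
|H| = 2 / 33214 ≈ 6.0216e-05

6.02e-05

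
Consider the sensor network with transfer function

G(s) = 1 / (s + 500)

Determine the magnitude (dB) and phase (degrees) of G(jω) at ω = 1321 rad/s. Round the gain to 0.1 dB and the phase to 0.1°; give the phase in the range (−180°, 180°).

At s = jω = j1321:
pole (s+500): 500 + j1321 → |·| = √(500²+1321²) = √1995041 ≈ 1412.5, ∠ = arctan(1321/500) ≈ 69.27°
|G| = 1 / 1412.5 ≈ 0.00070796
Gain = 20 log₁₀(0.00070796) ≈ -63.00 dB
∠G = 0.00° − 69.27° = -69.27°

-63.0 dB, -69.3°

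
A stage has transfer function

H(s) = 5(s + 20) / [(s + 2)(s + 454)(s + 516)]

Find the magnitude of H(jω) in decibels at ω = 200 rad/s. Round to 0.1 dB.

-94.8 dB

At s = jω = j200:
zero (s+20): 20 + j200 → |·| = √(20²+200²) = √40400 ≈ 201, ∠ = arctan(200/20) ≈ 84.29°
pole (s+2): 2 + j200 → |·| = √(2²+200²) = √40004 ≈ 200.01, ∠ = arctan(200/2) ≈ 89.43°
pole (s+454): 454 + j200 → |·| = √(454²+200²) = √246116 ≈ 496.1, ∠ = arctan(200/454) ≈ 23.77°
pole (s+516): 516 + j200 → |·| = √(516²+200²) = √306256 ≈ 553.4, ∠ = arctan(200/516) ≈ 21.19°
|H| = 5 · 201 / 5.4911e+07 ≈ 1.8302e-05
Gain = 20 log₁₀(1.8302e-05) ≈ -94.75 dB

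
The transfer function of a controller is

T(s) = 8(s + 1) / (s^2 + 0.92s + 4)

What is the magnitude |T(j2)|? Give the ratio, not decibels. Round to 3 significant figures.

9.72

At s = jω = j2:
zero (s+1): 1 + j2 → |·| = √(1²+2²) = √5 ≈ 2.2361, ∠ = arctan(2/1) ≈ 63.43°
quadratic: (j2)² + 0.92·j2 + 4 = 0 + j1.84 → |·| ≈ 1.84, ∠ ≈ 90.00°
|T| = 8 · 2.2361 / 1.84 ≈ 9.7222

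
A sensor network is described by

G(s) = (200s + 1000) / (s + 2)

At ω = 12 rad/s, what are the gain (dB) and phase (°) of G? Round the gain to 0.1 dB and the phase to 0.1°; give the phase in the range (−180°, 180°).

46.6 dB, -13.2°

Substitute s = j12:
Numerator: 200(j12) + 1000 = 1000 + j2400
Denominator: (j12) + 2 = 2 + j12
|N| = √(1000² + 2400²) ≈ 2600, ∠N ≈ 67.38°
|D| = √(2² + 12²) ≈ 12.166, ∠D ≈ 80.54°
|G| = 2600 / 12.166 ≈ 213.71
Gain = 20 log₁₀(213.71) ≈ 46.60 dB
∠G = 67.38° − 80.54° = -13.16°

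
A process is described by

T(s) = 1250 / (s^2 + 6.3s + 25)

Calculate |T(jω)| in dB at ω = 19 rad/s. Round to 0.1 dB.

At s = jω = j19:
quadratic: (j19)² + 6.3·j19 + 25 = -336 + j119.7 → |·| ≈ 356.68, ∠ ≈ 160.39°
|T| = 1250 / 356.68 ≈ 3.5045
Gain = 20 log₁₀(3.5045) ≈ 10.89 dB

10.9 dB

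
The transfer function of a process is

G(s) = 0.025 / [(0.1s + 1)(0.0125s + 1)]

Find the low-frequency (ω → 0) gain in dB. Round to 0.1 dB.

G(0) = 0.025 · 1 / 1 = 0.025
20 log₁₀(0.025) ≈ -32.04 dB

-32.0 dB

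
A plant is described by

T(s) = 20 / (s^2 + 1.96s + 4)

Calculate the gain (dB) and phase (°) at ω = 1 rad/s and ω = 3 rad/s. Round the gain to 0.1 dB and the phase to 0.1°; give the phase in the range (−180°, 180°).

ω = 1: 14.9 dB, -33.2°; ω = 3: 8.3 dB, -130.4°

At s = jω = j1:
quadratic: (j1)² + 1.96·j1 + 4 = 3 + j1.96 → |·| ≈ 3.5835, ∠ ≈ 33.16°
|T| = 20 / 3.5835 ≈ 5.5811
Gain = 20 log₁₀(5.5811) ≈ 14.93 dB
∠T = 0.00° − 33.16° = -33.16°

At s = jω = j3:
quadratic: (j3)² + 1.96·j3 + 4 = -5 + j5.88 → |·| ≈ 7.7184, ∠ ≈ 130.38°
|T| = 20 / 7.7184 ≈ 2.5912
Gain = 20 log₁₀(2.5912) ≈ 8.27 dB
∠T = 0.00° − 130.38° = -130.38°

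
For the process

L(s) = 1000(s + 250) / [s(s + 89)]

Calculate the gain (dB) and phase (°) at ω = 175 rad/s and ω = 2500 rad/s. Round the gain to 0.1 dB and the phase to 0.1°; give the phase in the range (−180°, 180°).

ω = 175: 19.0 dB, -118.1°; ω = 2500: -7.9 dB, -93.7°

At s = jω = j175:
zero (s+250): 250 + j175 → |·| = √(250²+175²) = √93125 ≈ 305.16, ∠ = arctan(175/250) ≈ 34.99°
pole (s+89): 89 + j175 → |·| = √(89²+175²) = √38546 ≈ 196.33, ∠ = arctan(175/89) ≈ 63.04°
pole at origin: |s| = 175, ∠ = 90.00° (in denominator)
|L| = 1000 · 305.16 / 34358 ≈ 8.8818
Gain = 20 log₁₀(8.8818) ≈ 18.97 dB
∠L = 34.99° − 153.04° = -118.05°

At s = jω = j2500:
zero (s+250): 250 + j2500 → |·| = √(250²+2500²) = √6312500 ≈ 2512.5, ∠ = arctan(2500/250) ≈ 84.29°
pole (s+89): 89 + j2500 → |·| = √(89²+2500²) = √6257921 ≈ 2501.6, ∠ = arctan(2500/89) ≈ 87.96°
pole at origin: |s| = 2500, ∠ = 90.00° (in denominator)
|L| = 1000 · 2512.5 / 6.254e+06 ≈ 0.40174
Gain = 20 log₁₀(0.40174) ≈ -7.92 dB
∠L = 84.29° − 177.96° = -93.67°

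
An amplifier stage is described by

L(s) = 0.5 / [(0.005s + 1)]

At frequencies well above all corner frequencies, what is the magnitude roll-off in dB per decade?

-20 dB/decade

Each pole contributes −20 dB/decade at high frequency; each zero contributes +20 dB/decade.
Net: 0 zero(s) − 1 pole(s) → -20 dB/decade.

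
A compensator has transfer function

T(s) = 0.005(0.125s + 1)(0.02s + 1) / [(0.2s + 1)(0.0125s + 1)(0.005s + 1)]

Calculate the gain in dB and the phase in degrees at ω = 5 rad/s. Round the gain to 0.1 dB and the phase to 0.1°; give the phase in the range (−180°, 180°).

-47.6 dB, -12.3°

At ω = 5 rad/s:
zero (1 + j5·0.125) = 1 + j0.625 → |·| ≈ 1.1792, ∠ ≈ 32.01°
zero (1 + j5·0.02) = 1 + j0.1 → |·| ≈ 1.005, ∠ ≈ 5.71°
pole (1 + j5·0.2) = 1 + j1 → |·| ≈ 1.4142, ∠ ≈ 45.00°
pole (1 + j5·0.0125) = 1 + j0.0625 → |·| ≈ 1.002, ∠ ≈ 3.58°
pole (1 + j5·0.005) = 1 + j0.025 → |·| ≈ 1.0003, ∠ ≈ 1.43°
|T| = 0.005 · 1.1792 · 1.005 / (1.4142 · 1.002 · 1.0003) ≈ 0.0041804
Gain = 20 log₁₀(0.0041804) ≈ -47.58 dB
∠T = (32.01° + 5.71°) − (45.00° + 3.58° + 1.43°) = -12.29°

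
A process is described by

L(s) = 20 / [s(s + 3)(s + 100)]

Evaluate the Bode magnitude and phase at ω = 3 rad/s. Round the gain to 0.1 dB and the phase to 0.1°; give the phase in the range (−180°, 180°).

At s = jω = j3:
pole (s+3): 3 + j3 → |·| = √(3²+3²) = √18 ≈ 4.2426, ∠ = arctan(3/3) ≈ 45.00°
pole (s+100): 100 + j3 → |·| = √(100²+3²) = √10009 ≈ 100.04, ∠ = arctan(3/100) ≈ 1.72°
pole at origin: |s| = 3, ∠ = 90.00° (in denominator)
|L| = 20 / 1273.3 ≈ 0.015707
Gain = 20 log₁₀(0.015707) ≈ -36.08 dB
∠L = 0.00° − 136.72° = -136.72°

-36.1 dB, -136.7°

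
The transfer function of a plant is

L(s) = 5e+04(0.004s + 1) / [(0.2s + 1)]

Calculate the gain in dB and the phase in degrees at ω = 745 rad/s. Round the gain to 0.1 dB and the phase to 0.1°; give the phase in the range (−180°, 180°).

60.5 dB, -18.2°

At ω = 745 rad/s:
zero (1 + j745·0.004) = 1 + j2.98 → |·| ≈ 3.1433, ∠ ≈ 71.45°
pole (1 + j745·0.2) = 1 + j149 → |·| ≈ 149, ∠ ≈ 89.62°
|L| = 5e+04 · 3.1433 / (149) ≈ 1054.8
Gain = 20 log₁₀(1054.8) ≈ 60.46 dB
∠L = (71.45°) − (89.62°) = -18.17°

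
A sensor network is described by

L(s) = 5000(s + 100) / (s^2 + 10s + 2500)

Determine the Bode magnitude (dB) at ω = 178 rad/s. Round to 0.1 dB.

30.9 dB

At s = jω = j178:
zero (s+100): 100 + j178 → |·| = √(100²+178²) = √41684 ≈ 204.17, ∠ = arctan(178/100) ≈ 60.67°
quadratic: (j178)² + 10·j178 + 2500 = -29184 + j1780 → |·| ≈ 29238, ∠ ≈ 176.51°
|L| = 5000 · 204.17 / 29238 ≈ 34.915
Gain = 20 log₁₀(34.915) ≈ 30.86 dB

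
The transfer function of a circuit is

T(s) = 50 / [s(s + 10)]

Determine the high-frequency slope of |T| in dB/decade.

Each pole contributes −20 dB/decade at high frequency; each zero contributes +20 dB/decade.
Net: 0 zero(s) − 2 pole(s) → -40 dB/decade.

-40 dB/decade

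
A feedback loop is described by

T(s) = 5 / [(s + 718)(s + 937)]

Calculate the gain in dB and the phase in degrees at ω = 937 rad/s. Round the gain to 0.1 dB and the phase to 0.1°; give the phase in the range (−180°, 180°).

-109.9 dB, -97.5°

At s = jω = j937:
pole (s+718): 718 + j937 → |·| = √(718²+937²) = √1393493 ≈ 1180.5, ∠ = arctan(937/718) ≈ 52.54°
pole (s+937): 937 + j937 → |·| = √(937²+937²) = √1755938 ≈ 1325.1, ∠ = arctan(937/937) ≈ 45.00°
|T| = 5 / 1.5643e+06 ≈ 3.1963e-06
Gain = 20 log₁₀(3.1963e-06) ≈ -109.91 dB
∠T = 0.00° − 97.54° = -97.54°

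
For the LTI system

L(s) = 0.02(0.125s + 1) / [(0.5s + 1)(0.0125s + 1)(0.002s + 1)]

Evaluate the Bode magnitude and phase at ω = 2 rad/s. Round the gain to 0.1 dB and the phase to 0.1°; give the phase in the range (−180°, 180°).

At ω = 2 rad/s:
zero (1 + j2·0.125) = 1 + j0.25 → |·| ≈ 1.0308, ∠ ≈ 14.04°
pole (1 + j2·0.5) = 1 + j1 → |·| ≈ 1.4142, ∠ ≈ 45.00°
pole (1 + j2·0.0125) = 1 + j0.025 → |·| ≈ 1.0003, ∠ ≈ 1.43°
pole (1 + j2·0.002) = 1 + j0.004 → |·| ≈ 1, ∠ ≈ 0.23°
|L| = 0.02 · 1.0308 / (1.4142 · 1.0003 · 1) ≈ 0.014573
Gain = 20 log₁₀(0.014573) ≈ -36.73 dB
∠L = (14.04°) − (45.00° + 1.43° + 0.23°) = -32.62°

-36.7 dB, -32.6°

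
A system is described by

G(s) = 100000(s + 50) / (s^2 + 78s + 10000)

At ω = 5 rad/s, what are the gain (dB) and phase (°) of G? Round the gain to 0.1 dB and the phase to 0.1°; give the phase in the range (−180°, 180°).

54.0 dB, 3.5°

At s = jω = j5:
zero (s+50): 50 + j5 → |·| = √(50²+5²) = √2525 ≈ 50.249, ∠ = arctan(5/50) ≈ 5.71°
quadratic: (j5)² + 78·j5 + 10000 = 9975 + j390 → |·| ≈ 9982.6, ∠ ≈ 2.24°
|G| = 100000 · 50.249 / 9982.6 ≈ 503.37
Gain = 20 log₁₀(503.37) ≈ 54.04 dB
∠G = 5.71° − 2.24° = 3.47°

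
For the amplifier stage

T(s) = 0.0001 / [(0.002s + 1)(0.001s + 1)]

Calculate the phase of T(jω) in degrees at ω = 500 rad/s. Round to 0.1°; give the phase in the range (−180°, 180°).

At ω = 500 rad/s:
pole (1 + j500·0.002) = 1 + j1 → |·| ≈ 1.4142, ∠ ≈ 45.00°
pole (1 + j500·0.001) = 1 + j0.5 → |·| ≈ 1.118, ∠ ≈ 26.57°
∠T = (0°) − (45.00° + 26.57°) = -71.57°

-71.6°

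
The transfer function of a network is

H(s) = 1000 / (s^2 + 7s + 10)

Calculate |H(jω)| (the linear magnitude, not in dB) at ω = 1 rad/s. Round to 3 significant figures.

87.7

Substitute s = j1:
Numerator: 1000 = 1000 + j0
Denominator: (j1)^2 + 7(j1) + 10 = 9 + j7
|N| = √(1000² + 0²) ≈ 1000, ∠N ≈ 0.00°
|D| = √(9² + 7²) ≈ 11.402, ∠D ≈ 37.87°
|H| = 1000 / 11.402 ≈ 87.704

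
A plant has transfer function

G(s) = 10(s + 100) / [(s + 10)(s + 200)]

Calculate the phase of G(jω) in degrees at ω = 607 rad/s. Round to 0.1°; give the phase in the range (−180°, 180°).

-80.2°

At s = jω = j607:
zero (s+100): 100 + j607 → |·| = √(100²+607²) = √378449 ≈ 615.18, ∠ = arctan(607/100) ≈ 80.64°
pole (s+10): 10 + j607 → |·| = √(10²+607²) = √368549 ≈ 607.08, ∠ = arctan(607/10) ≈ 89.06°
pole (s+200): 200 + j607 → |·| = √(200²+607²) = √408449 ≈ 639.1, ∠ = arctan(607/200) ≈ 71.76°
∠G = 80.64° − 160.82° = -80.18°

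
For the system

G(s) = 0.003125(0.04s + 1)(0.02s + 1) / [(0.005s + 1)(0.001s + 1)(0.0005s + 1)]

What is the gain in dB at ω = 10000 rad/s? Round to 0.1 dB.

At ω = 10000 rad/s:
zero (1 + j10000·0.04) = 1 + j400 → |·| ≈ 400, ∠ ≈ 89.86°
zero (1 + j10000·0.02) = 1 + j200 → |·| ≈ 200, ∠ ≈ 89.71°
pole (1 + j10000·0.005) = 1 + j50 → |·| ≈ 50.01, ∠ ≈ 88.85°
pole (1 + j10000·0.001) = 1 + j10 → |·| ≈ 10.05, ∠ ≈ 84.29°
pole (1 + j10000·0.0005) = 1 + j5 → |·| ≈ 5.099, ∠ ≈ 78.69°
|G| = 0.003125 · 400 · 200 / (50.01 · 10.05 · 5.099) ≈ 0.097551
Gain = 20 log₁₀(0.097551) ≈ -20.22 dB

-20.2 dB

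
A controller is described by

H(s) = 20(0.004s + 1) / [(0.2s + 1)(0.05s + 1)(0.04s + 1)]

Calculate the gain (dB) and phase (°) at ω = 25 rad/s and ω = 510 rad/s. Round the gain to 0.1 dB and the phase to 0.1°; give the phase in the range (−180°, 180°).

At ω = 25 rad/s:
zero (1 + j25·0.004) = 1 + j0.1 → |·| ≈ 1.005, ∠ ≈ 5.71°
pole (1 + j25·0.2) = 1 + j5 → |·| ≈ 5.099, ∠ ≈ 78.69°
pole (1 + j25·0.05) = 1 + j1.25 → |·| ≈ 1.6008, ∠ ≈ 51.34°
pole (1 + j25·0.04) = 1 + j1 → |·| ≈ 1.4142, ∠ ≈ 45.00°
|H| = 20 · 1.005 / (5.099 · 1.6008 · 1.4142) ≈ 1.7413
Gain = 20 log₁₀(1.7413) ≈ 4.82 dB
∠H = (5.71°) − (78.69° + 51.34° + 45.00°) = -169.32°

At ω = 510 rad/s:
zero (1 + j510·0.004) = 1 + j2.04 → |·| ≈ 2.2719, ∠ ≈ 63.89°
pole (1 + j510·0.2) = 1 + j102 → |·| ≈ 102, ∠ ≈ 89.44°
pole (1 + j510·0.05) = 1 + j25.5 → |·| ≈ 25.52, ∠ ≈ 87.75°
pole (1 + j510·0.04) = 1 + j20.4 → |·| ≈ 20.424, ∠ ≈ 87.19°
|H| = 20 · 2.2719 / (102 · 25.52 · 20.424) ≈ 0.00085467
Gain = 20 log₁₀(0.00085467) ≈ -61.36 dB
∠H = (63.89°) − (89.44° + 87.75° + 87.19°) = -200.49° ≡ 159.51° (principal value)

ω = 25: 4.8 dB, -169.3°; ω = 510: -61.4 dB, 159.5°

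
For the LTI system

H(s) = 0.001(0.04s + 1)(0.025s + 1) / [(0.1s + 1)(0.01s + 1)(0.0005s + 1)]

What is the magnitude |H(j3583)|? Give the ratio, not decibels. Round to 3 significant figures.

At ω = 3583 rad/s:
zero (1 + j3583·0.04) = 1 + j143.32 → |·| ≈ 143.32, ∠ ≈ 89.60°
zero (1 + j3583·0.025) = 1 + j89.575 → |·| ≈ 89.581, ∠ ≈ 89.36°
pole (1 + j3583·0.1) = 1 + j358.3 → |·| ≈ 358.3, ∠ ≈ 89.84°
pole (1 + j3583·0.01) = 1 + j35.83 → |·| ≈ 35.844, ∠ ≈ 88.40°
pole (1 + j3583·0.0005) = 1 + j1.7915 → |·| ≈ 2.0517, ∠ ≈ 60.83°
|H| = 0.001 · 143.32 · 89.581 / (358.3 · 35.844 · 2.0517) ≈ 0.00048724

0.000487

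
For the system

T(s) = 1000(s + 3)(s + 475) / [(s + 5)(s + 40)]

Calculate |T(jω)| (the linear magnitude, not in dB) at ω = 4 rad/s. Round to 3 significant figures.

At s = jω = j4:
zero (s+3): 3 + j4 → |·| = √(3²+4²) = √25 ≈ 5, ∠ = arctan(4/3) ≈ 53.13°
zero (s+475): 475 + j4 → |·| = √(475²+4²) = √225641 ≈ 475.02, ∠ = arctan(4/475) ≈ 0.48°
pole (s+5): 5 + j4 → |·| = √(5²+4²) = √41 ≈ 6.4031, ∠ = arctan(4/5) ≈ 38.66°
pole (s+40): 40 + j4 → |·| = √(40²+4²) = √1616 ≈ 40.2, ∠ = arctan(4/40) ≈ 5.71°
|T| = 1000 · 2375.1 / 257.4 ≈ 9227.3

9.23e+03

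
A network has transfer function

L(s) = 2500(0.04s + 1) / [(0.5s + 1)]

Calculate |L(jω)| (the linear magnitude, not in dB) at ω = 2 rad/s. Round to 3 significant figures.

At ω = 2 rad/s:
zero (1 + j2·0.04) = 1 + j0.08 → |·| ≈ 1.0032, ∠ ≈ 4.57°
pole (1 + j2·0.5) = 1 + j1 → |·| ≈ 1.4142, ∠ ≈ 45.00°
|L| = 2500 · 1.0032 / (1.4142) ≈ 1773.4

1.77e+03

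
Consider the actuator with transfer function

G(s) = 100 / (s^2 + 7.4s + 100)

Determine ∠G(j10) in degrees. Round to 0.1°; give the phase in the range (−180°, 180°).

At s = jω = j10:
quadratic: (j10)² + 7.4·j10 + 100 = 0 + j74 → |·| ≈ 74, ∠ ≈ 90.00°
∠G = 0.00° − 90.00° = -90.00°

-90.0°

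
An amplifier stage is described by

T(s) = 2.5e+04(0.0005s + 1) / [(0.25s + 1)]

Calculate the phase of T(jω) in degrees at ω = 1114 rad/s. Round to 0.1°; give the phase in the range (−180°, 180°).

At ω = 1114 rad/s:
zero (1 + j1114·0.0005) = 1 + j0.557 → |·| ≈ 1.1447, ∠ ≈ 29.12°
pole (1 + j1114·0.25) = 1 + j278.5 → |·| ≈ 278.5, ∠ ≈ 89.79°
∠T = (29.12°) − (89.79°) = -60.67°

-60.7°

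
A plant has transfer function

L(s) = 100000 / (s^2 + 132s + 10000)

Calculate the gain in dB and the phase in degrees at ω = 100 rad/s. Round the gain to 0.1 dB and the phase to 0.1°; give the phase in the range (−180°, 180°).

At s = jω = j100:
quadratic: (j100)² + 132·j100 + 10000 = 0 + j13200 → |·| ≈ 13200, ∠ ≈ 90.00°
|L| = 100000 / 13200 ≈ 7.5758
Gain = 20 log₁₀(7.5758) ≈ 17.59 dB
∠L = 0.00° − 90.00° = -90.00°

17.6 dB, -90.0°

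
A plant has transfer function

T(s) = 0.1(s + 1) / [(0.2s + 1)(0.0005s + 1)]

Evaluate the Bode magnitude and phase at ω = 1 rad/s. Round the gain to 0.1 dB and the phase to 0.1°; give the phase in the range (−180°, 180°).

-17.2 dB, 33.7°

At ω = 1 rad/s:
zero (1 + j1·1) = 1 + j1 → |·| ≈ 1.4142, ∠ ≈ 45.00°
pole (1 + j1·0.2) = 1 + j0.2 → |·| ≈ 1.0198, ∠ ≈ 11.31°
pole (1 + j1·0.0005) = 1 + j0.0005 → |·| ≈ 1, ∠ ≈ 0.03°
|T| = 0.1 · 1.4142 / (1.0198 · 1) ≈ 0.13867
Gain = 20 log₁₀(0.13867) ≈ -17.16 dB
∠T = (45.00°) − (11.31° + 0.03°) = 33.66°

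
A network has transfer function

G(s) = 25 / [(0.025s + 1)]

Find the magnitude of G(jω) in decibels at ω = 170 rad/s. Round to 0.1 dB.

At ω = 170 rad/s:
pole (1 + j170·0.025) = 1 + j4.25 → |·| ≈ 4.3661, ∠ ≈ 76.76°
|G| = 25 · 1 / (4.3661) ≈ 5.7259
Gain = 20 log₁₀(5.7259) ≈ 15.16 dB

15.2 dB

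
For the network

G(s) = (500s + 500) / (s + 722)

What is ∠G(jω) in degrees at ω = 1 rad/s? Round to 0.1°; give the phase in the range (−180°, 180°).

Substitute s = j1:
Numerator: 500(j1) + 500 = 500 + j500
Denominator: (j1) + 722 = 722 + j1
|N| = √(500² + 500²) ≈ 707.11, ∠N ≈ 45.00°
|D| = √(722² + 1²) ≈ 722, ∠D ≈ 0.08°
∠G = 45.00° − 0.08° = 44.92°

44.9°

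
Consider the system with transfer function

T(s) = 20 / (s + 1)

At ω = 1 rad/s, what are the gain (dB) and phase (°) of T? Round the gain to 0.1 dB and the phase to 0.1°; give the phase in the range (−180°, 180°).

At s = jω = j1:
pole (s+1): 1 + j1 → |·| = √(1²+1²) = √2 ≈ 1.4142, ∠ = arctan(1/1) ≈ 45.00°
|T| = 20 / 1.4142 ≈ 14.142
Gain = 20 log₁₀(14.142) ≈ 23.01 dB
∠T = 0.00° − 45.00° = -45.00°

23.0 dB, -45.0°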